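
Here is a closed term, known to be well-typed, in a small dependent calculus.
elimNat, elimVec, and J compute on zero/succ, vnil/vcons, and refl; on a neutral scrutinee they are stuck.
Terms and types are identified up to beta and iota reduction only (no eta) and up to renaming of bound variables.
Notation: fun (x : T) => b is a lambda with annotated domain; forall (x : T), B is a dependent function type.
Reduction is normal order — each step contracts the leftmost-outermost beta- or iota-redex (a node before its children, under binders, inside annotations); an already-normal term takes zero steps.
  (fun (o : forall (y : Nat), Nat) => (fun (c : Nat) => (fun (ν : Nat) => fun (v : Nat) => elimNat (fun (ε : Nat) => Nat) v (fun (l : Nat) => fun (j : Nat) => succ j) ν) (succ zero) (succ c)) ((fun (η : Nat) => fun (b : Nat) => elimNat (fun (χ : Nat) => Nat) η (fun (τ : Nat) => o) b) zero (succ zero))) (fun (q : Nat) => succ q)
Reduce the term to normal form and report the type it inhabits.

normal form:
  succ (succ (succ zero))
type:
  Nat
observation: 14 normal-order steps normalize the term, beginning with a beta-redex.


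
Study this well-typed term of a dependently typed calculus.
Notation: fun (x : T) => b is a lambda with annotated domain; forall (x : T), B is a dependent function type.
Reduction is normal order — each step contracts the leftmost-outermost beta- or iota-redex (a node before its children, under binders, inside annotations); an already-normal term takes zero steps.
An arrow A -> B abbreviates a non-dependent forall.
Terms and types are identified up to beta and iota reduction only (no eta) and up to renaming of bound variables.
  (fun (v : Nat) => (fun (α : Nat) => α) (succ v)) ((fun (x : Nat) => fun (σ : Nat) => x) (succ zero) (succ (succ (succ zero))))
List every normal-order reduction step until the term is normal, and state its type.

reduction (normal order):
  (fun (v : Nat) => (fun (α : Nat) => α) (succ v)) ((fun (x : Nat) => fun (σ : Nat) => x) (succ zero) (succ (succ (succ zero))))
  ~> (fun (v : Nat) => v) (succ ((fun (α : Nat) => fun (x : Nat) => α) (succ zero) (succ (succ (succ zero)))))
  ~> succ ((fun (v : Nat) => fun (α : Nat) => v) (succ zero) (succ (succ (succ zero))))
  ~> succ ((fun (v : Nat) => succ zero) (succ (succ (succ zero))))
  ~> succ (succ zero)
the term's type:
  Nat


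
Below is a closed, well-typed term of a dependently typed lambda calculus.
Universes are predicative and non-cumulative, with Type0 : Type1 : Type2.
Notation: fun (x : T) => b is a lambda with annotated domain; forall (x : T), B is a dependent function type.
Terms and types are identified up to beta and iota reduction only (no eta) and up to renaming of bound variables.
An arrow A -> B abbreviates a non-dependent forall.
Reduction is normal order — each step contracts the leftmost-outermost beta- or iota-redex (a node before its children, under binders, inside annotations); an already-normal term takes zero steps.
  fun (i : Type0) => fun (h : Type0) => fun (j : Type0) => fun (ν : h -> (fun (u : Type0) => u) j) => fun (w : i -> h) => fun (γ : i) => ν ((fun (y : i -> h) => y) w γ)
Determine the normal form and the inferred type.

resulting normal form:
  fun (i : Type0) => fun (h : Type0) => fun (j : Type0) => fun (ν : h -> j) => fun (u : i -> h) => fun (w : i) => ν (u w)
inferred type:
  forall (i : Type0), forall (h : Type0), forall (j : Type0), (h -> j) -> (i -> h) -> i -> j
observation: contracting a beta-redex first, the term normalizes in 2 steps.


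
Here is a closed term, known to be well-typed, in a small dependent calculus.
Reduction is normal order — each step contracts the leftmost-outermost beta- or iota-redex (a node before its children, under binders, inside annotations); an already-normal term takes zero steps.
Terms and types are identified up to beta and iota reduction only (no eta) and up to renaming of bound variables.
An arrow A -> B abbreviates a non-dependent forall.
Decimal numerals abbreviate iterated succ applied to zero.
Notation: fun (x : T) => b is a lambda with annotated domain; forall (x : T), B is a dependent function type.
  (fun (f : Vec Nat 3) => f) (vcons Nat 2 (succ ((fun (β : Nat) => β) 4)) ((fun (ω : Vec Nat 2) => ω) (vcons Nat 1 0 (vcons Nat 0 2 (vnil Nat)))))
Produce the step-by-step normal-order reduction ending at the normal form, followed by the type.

normal-order reduction:
  (fun (f : Vec Nat 3) => f) (vcons Nat 2 (succ ((fun (β : Nat) => β) 4)) ((fun (ω : Vec Nat 2) => ω) (vcons Nat 1 0 (vcons Nat 0 2 (vnil Nat)))))
  ~> vcons Nat 2 (succ ((fun (f : Nat) => f) 4)) ((fun (β : Vec Nat 2) => β) (vcons Nat 1 0 (vcons Nat 0 2 (vnil Nat))))
  ~> vcons Nat 2 5 ((fun (f : Vec Nat 2) => f) (vcons Nat 1 0 (vcons Nat 0 2 (vnil Nat))))
  ~> vcons Nat 2 5 (vcons Nat 1 0 (vcons Nat 0 2 (vnil Nat)))
the term's type:
  Vec Nat 3


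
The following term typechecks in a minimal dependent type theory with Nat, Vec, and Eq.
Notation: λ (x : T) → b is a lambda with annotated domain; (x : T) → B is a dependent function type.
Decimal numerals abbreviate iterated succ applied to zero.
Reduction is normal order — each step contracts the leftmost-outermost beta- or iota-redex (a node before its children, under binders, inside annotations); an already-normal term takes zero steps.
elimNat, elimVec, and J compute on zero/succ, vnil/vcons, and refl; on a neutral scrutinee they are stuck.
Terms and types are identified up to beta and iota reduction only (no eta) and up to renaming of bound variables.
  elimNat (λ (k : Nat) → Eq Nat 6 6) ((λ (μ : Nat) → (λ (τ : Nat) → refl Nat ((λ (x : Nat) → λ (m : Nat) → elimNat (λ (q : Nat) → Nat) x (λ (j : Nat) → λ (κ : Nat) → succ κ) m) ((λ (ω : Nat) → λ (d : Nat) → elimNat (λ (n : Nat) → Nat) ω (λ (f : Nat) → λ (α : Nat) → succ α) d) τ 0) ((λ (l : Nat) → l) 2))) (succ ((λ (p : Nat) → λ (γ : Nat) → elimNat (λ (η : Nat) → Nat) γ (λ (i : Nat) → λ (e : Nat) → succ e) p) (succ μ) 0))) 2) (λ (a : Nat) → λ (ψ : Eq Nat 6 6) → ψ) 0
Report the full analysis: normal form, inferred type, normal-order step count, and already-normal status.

reduced normal form:
  refl Nat 6
inferred type:
  Eq Nat 6 6
normal-order step count: 28
already normal: no
first contracted redex: an elimNat iota-redex


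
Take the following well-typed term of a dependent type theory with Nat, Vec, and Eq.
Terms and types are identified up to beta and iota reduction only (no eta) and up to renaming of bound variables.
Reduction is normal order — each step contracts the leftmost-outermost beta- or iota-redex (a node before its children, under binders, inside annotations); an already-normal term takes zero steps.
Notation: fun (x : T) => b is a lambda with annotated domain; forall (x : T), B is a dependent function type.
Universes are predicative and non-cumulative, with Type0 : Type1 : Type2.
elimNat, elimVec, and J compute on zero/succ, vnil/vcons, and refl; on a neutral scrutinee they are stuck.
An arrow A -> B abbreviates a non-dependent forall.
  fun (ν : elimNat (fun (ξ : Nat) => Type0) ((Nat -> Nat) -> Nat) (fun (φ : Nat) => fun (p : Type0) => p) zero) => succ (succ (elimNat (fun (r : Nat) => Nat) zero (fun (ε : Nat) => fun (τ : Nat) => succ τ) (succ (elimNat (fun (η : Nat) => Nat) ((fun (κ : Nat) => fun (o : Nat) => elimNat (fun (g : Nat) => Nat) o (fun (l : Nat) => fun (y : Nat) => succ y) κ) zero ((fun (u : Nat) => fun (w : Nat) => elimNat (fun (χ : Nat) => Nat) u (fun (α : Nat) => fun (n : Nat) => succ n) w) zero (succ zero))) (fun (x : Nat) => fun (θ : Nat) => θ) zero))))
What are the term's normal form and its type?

resulting normal form:
  fun (ν : (Nat -> Nat) -> Nat) => succ (succ (succ (succ zero)))
inferred type:
  ((Nat -> Nat) -> Nat) -> Nat


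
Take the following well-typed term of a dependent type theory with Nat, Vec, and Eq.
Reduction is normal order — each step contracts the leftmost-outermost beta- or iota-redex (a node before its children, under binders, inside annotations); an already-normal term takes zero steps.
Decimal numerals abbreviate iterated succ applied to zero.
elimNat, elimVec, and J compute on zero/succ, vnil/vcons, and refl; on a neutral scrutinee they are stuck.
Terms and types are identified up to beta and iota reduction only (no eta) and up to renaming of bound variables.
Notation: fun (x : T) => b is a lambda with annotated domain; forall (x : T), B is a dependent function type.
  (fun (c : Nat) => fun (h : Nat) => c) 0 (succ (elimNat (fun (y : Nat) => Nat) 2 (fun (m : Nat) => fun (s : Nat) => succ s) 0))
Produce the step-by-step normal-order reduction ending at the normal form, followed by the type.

normal-order reduction sequence:
  (fun (c : Nat) => fun (h : Nat) => c) 0 (succ (elimNat (fun (y : Nat) => Nat) 2 (fun (m : Nat) => fun (s : Nat) => succ s) 0))
  ~> (fun (c : Nat) => 0) (succ (elimNat (fun (h : Nat) => Nat) 2 (fun (y : Nat) => fun (m : Nat) => succ m) 0))
  ~> 0
inferred type:
  Nat


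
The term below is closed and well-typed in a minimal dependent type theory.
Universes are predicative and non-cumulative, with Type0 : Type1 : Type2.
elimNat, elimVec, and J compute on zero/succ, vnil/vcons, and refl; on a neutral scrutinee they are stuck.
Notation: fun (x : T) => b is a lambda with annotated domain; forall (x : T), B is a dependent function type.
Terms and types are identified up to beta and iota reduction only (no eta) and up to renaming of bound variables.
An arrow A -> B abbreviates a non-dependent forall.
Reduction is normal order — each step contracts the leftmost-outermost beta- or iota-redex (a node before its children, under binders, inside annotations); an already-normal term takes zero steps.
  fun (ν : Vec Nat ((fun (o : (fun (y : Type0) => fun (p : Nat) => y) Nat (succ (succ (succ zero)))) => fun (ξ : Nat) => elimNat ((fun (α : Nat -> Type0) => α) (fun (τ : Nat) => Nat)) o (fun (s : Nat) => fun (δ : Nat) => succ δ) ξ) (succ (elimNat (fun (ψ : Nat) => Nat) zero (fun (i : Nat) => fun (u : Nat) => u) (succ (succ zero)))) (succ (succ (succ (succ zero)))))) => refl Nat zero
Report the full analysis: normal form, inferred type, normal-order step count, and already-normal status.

resulting normal form:
  fun (ν : Vec Nat (succ (succ (succ (succ (succ zero)))))) => refl Nat zero
the term's type:
  Vec Nat (succ (succ (succ (succ (succ zero))))) -> Eq Nat zero zero
normal-order step count: 22
already normal: no
first contracted redex: a beta-redex


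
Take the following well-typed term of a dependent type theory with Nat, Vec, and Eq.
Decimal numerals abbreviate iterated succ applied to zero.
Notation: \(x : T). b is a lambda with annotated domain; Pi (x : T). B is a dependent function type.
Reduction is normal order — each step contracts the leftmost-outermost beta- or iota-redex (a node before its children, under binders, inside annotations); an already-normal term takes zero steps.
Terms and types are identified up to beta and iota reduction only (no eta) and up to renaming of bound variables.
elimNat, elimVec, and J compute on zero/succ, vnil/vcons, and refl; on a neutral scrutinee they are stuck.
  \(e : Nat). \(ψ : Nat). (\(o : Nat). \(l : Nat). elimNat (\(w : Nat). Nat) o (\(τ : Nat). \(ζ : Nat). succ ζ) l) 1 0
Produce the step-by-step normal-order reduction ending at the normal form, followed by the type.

reduction (normal order):
  \(e : Nat). \(ψ : Nat). (\(o : Nat). \(l : Nat). elimNat (\(w : Nat). Nat) o (\(τ : Nat). \(ζ : Nat). succ ζ) l) 1 0
  ~> \(e : Nat). \(ψ : Nat). (\(o : Nat). elimNat (\(l : Nat). Nat) 1 (\(w : Nat). \(τ : Nat). succ τ) o) 0
  ~> \(e : Nat). \(ψ : Nat). elimNat (\(o : Nat). Nat) 1 (\(l : Nat). \(w : Nat). succ w) 0
  ~> \(e : Nat). \(ψ : Nat). 1
the term's type:
  Pi (e : Nat). Pi (ψ : Nat). Nat


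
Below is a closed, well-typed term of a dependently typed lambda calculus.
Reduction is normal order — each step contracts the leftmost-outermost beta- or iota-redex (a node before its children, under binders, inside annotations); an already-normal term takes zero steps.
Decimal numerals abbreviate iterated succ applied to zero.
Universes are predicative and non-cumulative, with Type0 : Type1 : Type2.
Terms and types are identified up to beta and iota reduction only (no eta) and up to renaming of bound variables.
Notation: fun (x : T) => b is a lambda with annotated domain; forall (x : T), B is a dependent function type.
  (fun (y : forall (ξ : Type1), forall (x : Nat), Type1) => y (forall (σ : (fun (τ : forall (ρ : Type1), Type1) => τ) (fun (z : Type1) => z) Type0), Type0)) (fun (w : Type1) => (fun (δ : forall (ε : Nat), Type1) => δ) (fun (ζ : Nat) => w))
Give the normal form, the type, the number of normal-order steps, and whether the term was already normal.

resulting normal form:
  fun (y : Nat) => forall (ξ : Type0), Type0
inferred type:
  forall (y : Nat), Type1
normal-order step count: 5
term was already normal: no
first redex: a beta-redex


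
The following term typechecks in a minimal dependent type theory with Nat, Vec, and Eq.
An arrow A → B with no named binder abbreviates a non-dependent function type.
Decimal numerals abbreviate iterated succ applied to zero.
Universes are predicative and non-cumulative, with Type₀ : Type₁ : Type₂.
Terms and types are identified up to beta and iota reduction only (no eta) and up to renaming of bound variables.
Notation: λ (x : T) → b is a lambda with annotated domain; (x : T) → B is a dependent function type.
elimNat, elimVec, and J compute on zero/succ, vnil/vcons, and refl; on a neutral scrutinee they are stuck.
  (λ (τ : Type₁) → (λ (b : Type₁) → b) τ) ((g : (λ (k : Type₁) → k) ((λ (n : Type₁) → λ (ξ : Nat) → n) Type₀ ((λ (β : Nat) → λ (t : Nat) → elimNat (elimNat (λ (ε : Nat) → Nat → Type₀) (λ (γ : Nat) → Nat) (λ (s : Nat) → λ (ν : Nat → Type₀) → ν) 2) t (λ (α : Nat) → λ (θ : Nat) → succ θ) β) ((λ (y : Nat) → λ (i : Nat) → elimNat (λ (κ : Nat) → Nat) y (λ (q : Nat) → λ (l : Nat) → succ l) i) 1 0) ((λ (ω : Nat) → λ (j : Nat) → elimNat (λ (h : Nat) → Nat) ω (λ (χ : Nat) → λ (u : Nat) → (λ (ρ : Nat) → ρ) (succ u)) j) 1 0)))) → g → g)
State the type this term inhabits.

inferred type:
  Type₁


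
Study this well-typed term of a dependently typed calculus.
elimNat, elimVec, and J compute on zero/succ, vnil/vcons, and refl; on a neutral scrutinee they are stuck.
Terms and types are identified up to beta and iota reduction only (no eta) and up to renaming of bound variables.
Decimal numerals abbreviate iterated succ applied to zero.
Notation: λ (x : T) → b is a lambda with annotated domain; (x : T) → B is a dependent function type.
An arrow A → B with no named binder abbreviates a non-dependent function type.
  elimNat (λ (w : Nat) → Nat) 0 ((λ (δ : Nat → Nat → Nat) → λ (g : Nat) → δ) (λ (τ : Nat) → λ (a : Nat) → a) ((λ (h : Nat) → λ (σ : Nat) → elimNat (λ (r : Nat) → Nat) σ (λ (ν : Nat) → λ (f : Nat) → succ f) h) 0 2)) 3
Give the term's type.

type:
  Nat


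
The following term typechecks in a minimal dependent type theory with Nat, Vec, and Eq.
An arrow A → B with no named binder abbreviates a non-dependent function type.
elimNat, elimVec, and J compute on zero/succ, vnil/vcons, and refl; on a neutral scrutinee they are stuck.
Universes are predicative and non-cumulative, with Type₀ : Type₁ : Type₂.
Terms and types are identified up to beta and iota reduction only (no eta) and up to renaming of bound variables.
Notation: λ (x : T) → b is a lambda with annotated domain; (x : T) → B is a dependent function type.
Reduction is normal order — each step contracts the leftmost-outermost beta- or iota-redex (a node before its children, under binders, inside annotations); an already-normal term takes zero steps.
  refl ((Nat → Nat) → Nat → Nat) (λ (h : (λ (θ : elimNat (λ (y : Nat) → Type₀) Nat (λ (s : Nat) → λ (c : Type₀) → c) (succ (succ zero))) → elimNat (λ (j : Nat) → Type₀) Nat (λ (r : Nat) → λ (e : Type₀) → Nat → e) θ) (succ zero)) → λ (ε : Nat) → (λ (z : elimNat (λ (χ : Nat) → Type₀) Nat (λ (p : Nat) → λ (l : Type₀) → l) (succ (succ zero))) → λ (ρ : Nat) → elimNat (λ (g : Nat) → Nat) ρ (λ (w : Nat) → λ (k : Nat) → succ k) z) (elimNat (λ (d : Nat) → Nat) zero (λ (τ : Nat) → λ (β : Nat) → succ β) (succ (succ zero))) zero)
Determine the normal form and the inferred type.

resulting normal form:
  refl ((Nat → Nat) → Nat → Nat) (λ (h : Nat → Nat) → λ (θ : Nat) → succ (succ zero))
the term's type:
  Eq ((Nat → Nat) → Nat → Nat) (λ (h : Nat → Nat) → λ (θ : Nat) → succ (succ zero)) (λ (y : Nat → Nat) → λ (s : Nat) → succ (succ zero))
observation: 21 normal-order steps separate the term from its normal form.


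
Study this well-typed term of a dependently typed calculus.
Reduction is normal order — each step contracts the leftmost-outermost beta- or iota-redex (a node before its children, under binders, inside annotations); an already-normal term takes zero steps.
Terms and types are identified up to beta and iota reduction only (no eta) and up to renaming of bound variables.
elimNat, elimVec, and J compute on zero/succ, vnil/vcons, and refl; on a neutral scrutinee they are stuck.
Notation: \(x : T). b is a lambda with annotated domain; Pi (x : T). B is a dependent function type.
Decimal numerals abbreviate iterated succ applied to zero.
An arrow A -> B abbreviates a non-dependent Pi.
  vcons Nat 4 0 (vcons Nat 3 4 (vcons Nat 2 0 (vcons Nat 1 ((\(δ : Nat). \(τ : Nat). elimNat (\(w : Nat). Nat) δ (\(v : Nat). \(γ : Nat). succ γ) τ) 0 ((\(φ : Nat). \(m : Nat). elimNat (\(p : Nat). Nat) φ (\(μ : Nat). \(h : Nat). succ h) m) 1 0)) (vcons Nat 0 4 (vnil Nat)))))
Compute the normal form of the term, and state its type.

resulting normal form:
  vcons Nat 4 0 (vcons Nat 3 4 (vcons Nat 2 0 (vcons Nat 1 1 (vcons Nat 0 4 (vnil Nat)))))
type:
  Vec Nat 5
observation: 9 normal-order steps normalize the term, beginning with a beta-redex.


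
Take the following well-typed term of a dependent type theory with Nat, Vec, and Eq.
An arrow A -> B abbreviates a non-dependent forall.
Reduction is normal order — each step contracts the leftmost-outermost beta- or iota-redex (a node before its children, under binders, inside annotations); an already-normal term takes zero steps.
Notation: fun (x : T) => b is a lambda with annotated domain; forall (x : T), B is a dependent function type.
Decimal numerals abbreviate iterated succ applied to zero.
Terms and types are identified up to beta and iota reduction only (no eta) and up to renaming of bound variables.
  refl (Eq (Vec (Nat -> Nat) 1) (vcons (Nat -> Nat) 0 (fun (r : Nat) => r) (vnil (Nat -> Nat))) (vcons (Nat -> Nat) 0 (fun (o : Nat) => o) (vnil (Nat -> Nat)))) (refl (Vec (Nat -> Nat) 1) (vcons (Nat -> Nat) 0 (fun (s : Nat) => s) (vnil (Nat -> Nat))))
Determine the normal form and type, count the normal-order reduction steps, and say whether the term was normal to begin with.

reduced normal form:
  refl (Eq (Vec (Nat -> Nat) 1) (vcons (Nat -> Nat) 0 (fun (r : Nat) => r) (vnil (Nat -> Nat))) (vcons (Nat -> Nat) 0 (fun (o : Nat) => o) (vnil (Nat -> Nat)))) (refl (Vec (Nat -> Nat) 1) (vcons (Nat -> Nat) 0 (fun (s : Nat) => s) (vnil (Nat -> Nat))))
the term's type:
  Eq (Eq (Vec (Nat -> Nat) 1) (vcons (Nat -> Nat) 0 (fun (r : Nat) => r) (vnil (Nat -> Nat))) (vcons (Nat -> Nat) 0 (fun (o : Nat) => o) (vnil (Nat -> Nat)))) (refl (Vec (Nat -> Nat) 1) (vcons (Nat -> Nat) 0 (fun (s : Nat) => s) (vnil (Nat -> Nat)))) (refl (Vec (Nat -> Nat) 1) (vcons (Nat -> Nat) 0 (fun (θ : Nat) => θ) (vnil (Nat -> Nat))))
steps to reach normal form (normal order): 0
already normal: yes


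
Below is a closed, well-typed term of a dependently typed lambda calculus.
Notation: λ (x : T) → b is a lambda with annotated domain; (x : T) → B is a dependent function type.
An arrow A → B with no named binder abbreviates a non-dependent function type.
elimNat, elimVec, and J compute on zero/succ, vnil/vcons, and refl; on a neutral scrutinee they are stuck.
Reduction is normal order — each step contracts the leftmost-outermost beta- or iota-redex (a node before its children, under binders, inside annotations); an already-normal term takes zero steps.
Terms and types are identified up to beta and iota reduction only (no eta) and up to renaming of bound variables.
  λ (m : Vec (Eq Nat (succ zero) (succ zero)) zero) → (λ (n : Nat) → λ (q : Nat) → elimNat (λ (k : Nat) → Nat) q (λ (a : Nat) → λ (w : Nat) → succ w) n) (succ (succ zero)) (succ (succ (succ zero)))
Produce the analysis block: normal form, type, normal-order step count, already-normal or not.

reduced normal form:
  λ (m : Vec (Eq Nat (succ zero) (succ zero)) zero) → succ (succ (succ (succ (succ zero))))
type:
  Vec (Eq Nat (succ zero) (succ zero)) zero → Nat
reduction steps (normal order): 9
already normal: no
first contracted redex: a beta-redex


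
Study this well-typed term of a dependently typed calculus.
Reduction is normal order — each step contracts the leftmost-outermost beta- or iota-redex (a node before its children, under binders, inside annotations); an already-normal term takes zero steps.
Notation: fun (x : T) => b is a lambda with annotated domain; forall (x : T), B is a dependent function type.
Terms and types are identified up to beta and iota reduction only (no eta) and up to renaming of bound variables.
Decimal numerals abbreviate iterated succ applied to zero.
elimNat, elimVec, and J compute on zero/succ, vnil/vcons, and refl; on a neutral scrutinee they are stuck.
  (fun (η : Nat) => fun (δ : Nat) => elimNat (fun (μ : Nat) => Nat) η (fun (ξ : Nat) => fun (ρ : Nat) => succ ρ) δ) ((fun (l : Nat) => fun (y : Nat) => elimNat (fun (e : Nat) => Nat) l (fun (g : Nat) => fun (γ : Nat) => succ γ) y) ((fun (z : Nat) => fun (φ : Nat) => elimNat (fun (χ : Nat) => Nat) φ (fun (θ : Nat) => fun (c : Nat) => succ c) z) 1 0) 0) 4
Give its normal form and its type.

normal form:
  5
inferred type:
  Nat


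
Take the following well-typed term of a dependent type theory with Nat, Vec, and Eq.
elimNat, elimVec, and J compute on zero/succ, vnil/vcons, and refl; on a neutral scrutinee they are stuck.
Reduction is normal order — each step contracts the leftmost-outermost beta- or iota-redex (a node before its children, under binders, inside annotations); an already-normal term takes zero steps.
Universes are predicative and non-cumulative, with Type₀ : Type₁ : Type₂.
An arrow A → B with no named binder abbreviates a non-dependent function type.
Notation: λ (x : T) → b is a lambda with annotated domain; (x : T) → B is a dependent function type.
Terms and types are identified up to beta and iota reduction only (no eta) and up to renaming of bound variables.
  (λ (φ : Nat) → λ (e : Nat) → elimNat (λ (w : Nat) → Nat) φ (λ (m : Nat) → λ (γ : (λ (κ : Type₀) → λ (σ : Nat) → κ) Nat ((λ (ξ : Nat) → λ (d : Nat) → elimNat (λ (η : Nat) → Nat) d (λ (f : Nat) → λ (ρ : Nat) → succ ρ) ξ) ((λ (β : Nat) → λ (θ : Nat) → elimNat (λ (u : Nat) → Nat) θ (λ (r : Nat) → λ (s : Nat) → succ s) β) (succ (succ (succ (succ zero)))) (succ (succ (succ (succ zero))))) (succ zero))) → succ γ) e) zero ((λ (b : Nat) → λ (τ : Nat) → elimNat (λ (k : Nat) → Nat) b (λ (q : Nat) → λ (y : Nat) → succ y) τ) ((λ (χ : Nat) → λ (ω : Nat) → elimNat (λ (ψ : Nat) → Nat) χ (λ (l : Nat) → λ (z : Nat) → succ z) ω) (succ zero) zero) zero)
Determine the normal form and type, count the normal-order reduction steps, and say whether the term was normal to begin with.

reduced normal form:
  succ zero
inferred type:
  Nat
steps to reach normal form (normal order): 14
term was already normal: no
first redex: a beta-redex


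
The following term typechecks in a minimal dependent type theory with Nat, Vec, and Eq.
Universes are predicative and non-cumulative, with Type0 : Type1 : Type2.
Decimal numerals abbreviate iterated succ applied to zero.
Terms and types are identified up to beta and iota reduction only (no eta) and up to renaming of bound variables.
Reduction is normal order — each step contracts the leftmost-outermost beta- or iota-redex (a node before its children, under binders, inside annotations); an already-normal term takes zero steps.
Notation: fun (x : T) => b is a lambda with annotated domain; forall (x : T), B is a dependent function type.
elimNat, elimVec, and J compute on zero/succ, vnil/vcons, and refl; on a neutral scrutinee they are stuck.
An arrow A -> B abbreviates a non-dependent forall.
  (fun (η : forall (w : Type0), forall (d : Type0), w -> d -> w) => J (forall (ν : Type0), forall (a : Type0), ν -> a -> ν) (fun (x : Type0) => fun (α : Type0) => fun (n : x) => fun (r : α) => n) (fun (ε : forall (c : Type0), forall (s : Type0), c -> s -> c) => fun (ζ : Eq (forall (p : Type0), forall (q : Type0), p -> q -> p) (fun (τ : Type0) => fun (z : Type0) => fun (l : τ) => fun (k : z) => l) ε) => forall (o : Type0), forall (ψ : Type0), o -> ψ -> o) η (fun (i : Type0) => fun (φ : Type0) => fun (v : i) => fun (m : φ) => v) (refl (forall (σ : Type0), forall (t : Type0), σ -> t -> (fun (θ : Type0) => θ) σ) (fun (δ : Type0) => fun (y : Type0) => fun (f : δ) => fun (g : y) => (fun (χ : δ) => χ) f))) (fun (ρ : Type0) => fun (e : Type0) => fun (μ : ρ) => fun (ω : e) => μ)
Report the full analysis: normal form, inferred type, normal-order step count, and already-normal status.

resulting normal form:
  fun (η : Type0) => fun (w : Type0) => fun (d : η) => fun (ν : w) => d
inferred type:
  forall (η : Type0), forall (w : Type0), η -> w -> η
normal-order step count: 2
already normal: no
first redex: a beta-redex


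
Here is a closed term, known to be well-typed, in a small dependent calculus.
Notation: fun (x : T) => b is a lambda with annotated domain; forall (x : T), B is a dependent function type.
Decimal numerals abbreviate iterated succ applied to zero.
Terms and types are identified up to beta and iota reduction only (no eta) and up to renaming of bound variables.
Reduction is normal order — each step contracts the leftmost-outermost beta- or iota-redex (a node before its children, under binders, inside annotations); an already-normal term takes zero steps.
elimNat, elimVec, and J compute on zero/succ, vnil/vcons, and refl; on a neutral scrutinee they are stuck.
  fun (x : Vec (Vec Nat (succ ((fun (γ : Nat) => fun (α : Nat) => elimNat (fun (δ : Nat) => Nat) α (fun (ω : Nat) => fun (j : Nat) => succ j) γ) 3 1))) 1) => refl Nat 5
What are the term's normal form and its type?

resulting normal form:
  fun (x : Vec (Vec Nat 5) 1) => refl Nat 5
type:
  forall (x : Vec (Vec Nat 5) 1), Eq Nat 5 5


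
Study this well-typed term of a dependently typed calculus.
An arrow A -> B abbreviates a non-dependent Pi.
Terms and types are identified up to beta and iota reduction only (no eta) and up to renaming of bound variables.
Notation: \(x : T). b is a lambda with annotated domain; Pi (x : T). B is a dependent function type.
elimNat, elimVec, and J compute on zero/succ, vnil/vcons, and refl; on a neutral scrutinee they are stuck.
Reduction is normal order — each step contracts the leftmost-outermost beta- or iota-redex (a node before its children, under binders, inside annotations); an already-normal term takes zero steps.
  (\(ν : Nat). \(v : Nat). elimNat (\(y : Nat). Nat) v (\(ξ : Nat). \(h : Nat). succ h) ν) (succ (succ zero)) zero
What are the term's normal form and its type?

resulting normal form:
  succ (succ zero)
the term's type:
  Nat
observation: the first redex contracted is a beta-redex; the normal form is reached in 9 normal-order steps.


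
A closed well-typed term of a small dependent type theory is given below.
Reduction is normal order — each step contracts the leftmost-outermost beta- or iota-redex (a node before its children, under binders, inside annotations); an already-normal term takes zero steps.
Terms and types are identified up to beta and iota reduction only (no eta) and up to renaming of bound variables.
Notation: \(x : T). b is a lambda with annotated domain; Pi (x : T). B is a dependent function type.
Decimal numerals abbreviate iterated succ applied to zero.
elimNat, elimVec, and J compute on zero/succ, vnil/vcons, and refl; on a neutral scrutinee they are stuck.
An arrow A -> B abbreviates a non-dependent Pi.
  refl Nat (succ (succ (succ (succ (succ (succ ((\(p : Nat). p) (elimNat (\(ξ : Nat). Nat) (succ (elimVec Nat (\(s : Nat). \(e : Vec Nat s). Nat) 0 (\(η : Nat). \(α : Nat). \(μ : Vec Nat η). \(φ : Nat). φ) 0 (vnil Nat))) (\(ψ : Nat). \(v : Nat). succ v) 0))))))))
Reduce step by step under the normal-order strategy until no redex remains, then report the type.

normal-order reduction sequence:
  refl Nat (succ (succ (succ (succ (succ (succ ((\(p : Nat). p) (elimNat (\(ξ : Nat). Nat) (succ (elimVec Nat (\(s : Nat). \(e : Vec Nat s). Nat) 0 (\(η : Nat). \(α : Nat). \(μ : Vec Nat η). \(φ : Nat). φ) 0 (vnil Nat))) (\(ψ : Nat). \(v : Nat). succ v) 0))))))))
  ~> refl Nat (succ (succ (succ (succ (succ (succ (elimNat (\(p : Nat). Nat) (succ (elimVec Nat (\(ξ : Nat). \(s : Vec Nat ξ). Nat) 0 (\(e : Nat). \(η : Nat). \(α : Vec Nat e). \(μ : Nat). μ) 0 (vnil Nat))) (\(φ : Nat). \(ψ : Nat). succ ψ) 0)))))))
  ~> refl Nat (succ (succ (succ (succ (succ (succ (succ (elimVec Nat (\(p : Nat). \(ξ : Vec Nat p). Nat) 0 (\(s : Nat). \(e : Nat). \(η : Vec Nat s). \(α : Nat). α) 0 (vnil Nat)))))))))
  ~> refl Nat 7
type:
  Eq Nat 7 7


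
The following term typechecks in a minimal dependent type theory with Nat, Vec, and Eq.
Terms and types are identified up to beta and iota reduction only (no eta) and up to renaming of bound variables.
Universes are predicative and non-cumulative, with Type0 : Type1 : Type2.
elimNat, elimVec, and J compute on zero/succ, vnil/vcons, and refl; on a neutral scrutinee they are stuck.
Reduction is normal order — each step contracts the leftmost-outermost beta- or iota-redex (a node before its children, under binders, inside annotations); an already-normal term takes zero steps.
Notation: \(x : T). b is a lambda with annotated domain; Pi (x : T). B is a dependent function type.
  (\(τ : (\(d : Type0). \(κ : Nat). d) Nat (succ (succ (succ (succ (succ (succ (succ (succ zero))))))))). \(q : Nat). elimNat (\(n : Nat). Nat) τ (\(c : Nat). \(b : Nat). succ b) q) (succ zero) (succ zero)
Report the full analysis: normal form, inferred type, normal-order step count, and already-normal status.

resulting normal form:
  succ (succ zero)
the term's type:
  Nat
steps to reach normal form (normal order): 6
started in normal form: no
first contracted redex: a beta-redex


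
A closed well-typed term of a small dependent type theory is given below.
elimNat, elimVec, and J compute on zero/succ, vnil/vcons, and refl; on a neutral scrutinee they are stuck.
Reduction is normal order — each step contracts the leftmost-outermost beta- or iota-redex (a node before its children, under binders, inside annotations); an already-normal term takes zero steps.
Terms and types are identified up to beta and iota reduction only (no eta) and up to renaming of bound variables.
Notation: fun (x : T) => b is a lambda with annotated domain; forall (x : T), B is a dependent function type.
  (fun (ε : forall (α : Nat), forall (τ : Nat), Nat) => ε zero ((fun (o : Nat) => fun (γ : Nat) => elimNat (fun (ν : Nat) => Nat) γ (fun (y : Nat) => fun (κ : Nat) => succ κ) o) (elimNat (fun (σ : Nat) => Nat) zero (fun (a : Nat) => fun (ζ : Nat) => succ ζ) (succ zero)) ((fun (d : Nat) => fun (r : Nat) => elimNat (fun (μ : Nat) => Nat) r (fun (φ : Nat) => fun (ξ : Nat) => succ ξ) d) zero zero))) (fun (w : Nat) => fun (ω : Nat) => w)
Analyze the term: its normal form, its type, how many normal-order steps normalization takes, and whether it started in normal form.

reduced normal form:
  zero
inferred type:
  Nat
steps to reach normal form (normal order): 3
term was already normal: no
first contracted redex: a beta-redex


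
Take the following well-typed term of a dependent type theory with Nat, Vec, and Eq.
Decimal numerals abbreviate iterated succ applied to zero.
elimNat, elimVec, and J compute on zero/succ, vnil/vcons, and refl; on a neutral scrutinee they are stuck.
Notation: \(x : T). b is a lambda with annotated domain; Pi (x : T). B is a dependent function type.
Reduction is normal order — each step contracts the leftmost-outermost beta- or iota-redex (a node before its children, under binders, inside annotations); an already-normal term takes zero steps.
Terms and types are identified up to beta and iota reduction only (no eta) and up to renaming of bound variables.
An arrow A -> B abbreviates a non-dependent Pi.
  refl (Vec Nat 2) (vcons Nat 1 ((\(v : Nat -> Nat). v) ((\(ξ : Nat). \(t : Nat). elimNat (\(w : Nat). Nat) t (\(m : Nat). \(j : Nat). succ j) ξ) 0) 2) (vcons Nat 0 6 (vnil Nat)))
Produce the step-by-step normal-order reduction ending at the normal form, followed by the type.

normal-order reduction:
  refl (Vec Nat 2) (vcons Nat 1 ((\(v : Nat -> Nat). v) ((\(ξ : Nat). \(t : Nat). elimNat (\(w : Nat). Nat) t (\(m : Nat). \(j : Nat). succ j) ξ) 0) 2) (vcons Nat 0 6 (vnil Nat)))
  ~> refl (Vec Nat 2) (vcons Nat 1 ((\(v : Nat). \(ξ : Nat). elimNat (\(t : Nat). Nat) ξ (\(w : Nat). \(m : Nat). succ m) v) 0 2) (vcons Nat 0 6 (vnil Nat)))
  ~> refl (Vec Nat 2) (vcons Nat 1 ((\(v : Nat). elimNat (\(ξ : Nat). Nat) v (\(t : Nat). \(w : Nat). succ w) 0) 2) (vcons Nat 0 6 (vnil Nat)))
  ~> refl (Vec Nat 2) (vcons Nat 1 (elimNat (\(v : Nat). Nat) 2 (\(ξ : Nat). \(t : Nat). succ t) 0) (vcons Nat 0 6 (vnil Nat)))
  ~> refl (Vec Nat 2) (vcons Nat 1 2 (vcons Nat 0 6 (vnil Nat)))
the term's type:
  Eq (Vec Nat 2) (vcons Nat 1 2 (vcons Nat 0 6 (vnil Nat))) (vcons Nat 1 2 (vcons Nat 0 6 (vnil Nat)))


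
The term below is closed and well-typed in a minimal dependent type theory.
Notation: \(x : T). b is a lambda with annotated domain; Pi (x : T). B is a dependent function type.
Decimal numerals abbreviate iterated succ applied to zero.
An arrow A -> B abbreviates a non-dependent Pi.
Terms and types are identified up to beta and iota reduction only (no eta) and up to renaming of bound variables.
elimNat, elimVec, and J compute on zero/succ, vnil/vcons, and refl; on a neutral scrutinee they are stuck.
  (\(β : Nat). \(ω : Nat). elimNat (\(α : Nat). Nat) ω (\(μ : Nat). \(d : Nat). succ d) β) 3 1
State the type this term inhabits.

inferred type:
  Nat


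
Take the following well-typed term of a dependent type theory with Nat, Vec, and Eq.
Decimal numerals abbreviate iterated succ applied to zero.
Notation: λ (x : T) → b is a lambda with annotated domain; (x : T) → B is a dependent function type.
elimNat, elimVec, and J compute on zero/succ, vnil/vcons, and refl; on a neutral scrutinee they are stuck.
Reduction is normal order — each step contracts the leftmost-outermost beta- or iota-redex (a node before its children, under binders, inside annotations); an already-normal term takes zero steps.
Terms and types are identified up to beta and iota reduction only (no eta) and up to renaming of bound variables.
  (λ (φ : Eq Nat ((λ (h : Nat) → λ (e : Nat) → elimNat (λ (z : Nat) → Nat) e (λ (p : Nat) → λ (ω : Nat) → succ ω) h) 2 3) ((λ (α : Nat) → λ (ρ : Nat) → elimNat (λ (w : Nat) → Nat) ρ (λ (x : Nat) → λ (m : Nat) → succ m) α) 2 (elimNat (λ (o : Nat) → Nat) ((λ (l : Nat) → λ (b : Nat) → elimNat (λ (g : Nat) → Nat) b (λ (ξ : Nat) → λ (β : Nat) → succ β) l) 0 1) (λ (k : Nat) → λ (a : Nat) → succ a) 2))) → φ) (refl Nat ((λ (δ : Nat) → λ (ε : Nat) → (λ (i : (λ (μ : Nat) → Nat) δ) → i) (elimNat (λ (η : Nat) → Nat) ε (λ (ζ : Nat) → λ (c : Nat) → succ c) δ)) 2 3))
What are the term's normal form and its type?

reduced normal form:
  refl Nat 5
type:
  Eq Nat 5 5
observation: the leftmost-outermost redex is a beta-redex, and normalization takes 11 steps.


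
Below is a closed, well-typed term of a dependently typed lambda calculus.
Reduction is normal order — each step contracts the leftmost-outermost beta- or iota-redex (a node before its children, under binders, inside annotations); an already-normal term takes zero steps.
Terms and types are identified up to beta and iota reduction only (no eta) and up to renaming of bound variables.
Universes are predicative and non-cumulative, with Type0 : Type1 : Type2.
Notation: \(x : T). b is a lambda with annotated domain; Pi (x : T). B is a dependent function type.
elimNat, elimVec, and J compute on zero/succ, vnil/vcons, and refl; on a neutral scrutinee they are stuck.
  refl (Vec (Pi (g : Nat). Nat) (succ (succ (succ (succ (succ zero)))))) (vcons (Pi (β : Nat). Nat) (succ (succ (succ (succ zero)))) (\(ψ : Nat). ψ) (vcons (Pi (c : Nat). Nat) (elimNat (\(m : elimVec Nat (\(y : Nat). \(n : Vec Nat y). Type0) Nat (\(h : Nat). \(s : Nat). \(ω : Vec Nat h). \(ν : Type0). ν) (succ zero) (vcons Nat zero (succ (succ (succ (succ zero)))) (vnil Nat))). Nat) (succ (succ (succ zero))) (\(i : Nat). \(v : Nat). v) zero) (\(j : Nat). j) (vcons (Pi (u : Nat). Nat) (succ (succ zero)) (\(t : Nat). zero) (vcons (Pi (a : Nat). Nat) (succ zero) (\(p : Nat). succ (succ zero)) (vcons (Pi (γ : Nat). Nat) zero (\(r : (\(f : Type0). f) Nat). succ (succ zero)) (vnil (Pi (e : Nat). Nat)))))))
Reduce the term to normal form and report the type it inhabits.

reduced normal form:
  refl (Vec (Pi (g : Nat). Nat) (succ (succ (succ (succ (succ zero)))))) (vcons (Pi (β : Nat). Nat) (succ (succ (succ (succ zero)))) (\(ψ : Nat). ψ) (vcons (Pi (c : Nat). Nat) (succ (succ (succ zero))) (\(m : Nat). m) (vcons (Pi (y : Nat). Nat) (succ (succ zero)) (\(n : Nat). zero) (vcons (Pi (h : Nat). Nat) (succ zero) (\(s : Nat). succ (succ zero)) (vcons (Pi (ω : Nat). Nat) zero (\(ν : Nat). succ (succ zero)) (vnil (Pi (i : Nat). Nat)))))))
inferred type:
  Eq (Vec (Pi (g : Nat). Nat) (succ (succ (succ (succ (succ zero)))))) (vcons (Pi (β : Nat). Nat) (succ (succ (succ (succ zero)))) (\(ψ : Nat). ψ) (vcons (Pi (c : Nat). Nat) (succ (succ (succ zero))) (\(m : Nat). m) (vcons (Pi (y : Nat). Nat) (succ (succ zero)) (\(n : Nat). zero) (vcons (Pi (h : Nat). Nat) (succ zero) (\(s : Nat). succ (succ zero)) (vcons (Pi (ω : Nat). Nat) zero (\(ν : Nat). succ (succ zero)) (vnil (Pi (i : Nat). Nat))))))) (vcons (Pi (v : Nat). Nat) (succ (succ (succ (succ zero)))) (\(j : Nat). j) (vcons (Pi (u : Nat). Nat) (succ (succ (succ zero))) (\(t : Nat). t) (vcons (Pi (a : Nat). Nat) (succ (succ zero)) (\(p : Nat). zero) (vcons (Pi (γ : Nat). Nat) (succ zero) (\(r : Nat). succ (succ zero)) (vcons (Pi (f : Nat). Nat) zero (\(e : Nat). succ (succ zero)) (vnil (Pi (z : Nat). Nat)))))))


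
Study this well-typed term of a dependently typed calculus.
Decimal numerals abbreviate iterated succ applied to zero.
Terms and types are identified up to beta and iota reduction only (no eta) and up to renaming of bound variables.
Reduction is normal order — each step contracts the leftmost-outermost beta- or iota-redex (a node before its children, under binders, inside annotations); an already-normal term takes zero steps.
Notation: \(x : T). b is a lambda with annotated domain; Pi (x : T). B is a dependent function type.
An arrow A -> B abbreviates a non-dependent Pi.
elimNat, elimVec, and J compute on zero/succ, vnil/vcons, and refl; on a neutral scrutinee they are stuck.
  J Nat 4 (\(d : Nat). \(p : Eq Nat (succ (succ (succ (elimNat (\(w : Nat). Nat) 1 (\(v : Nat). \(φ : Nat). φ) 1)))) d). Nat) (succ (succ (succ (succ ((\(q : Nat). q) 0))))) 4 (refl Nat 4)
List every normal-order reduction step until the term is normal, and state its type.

normal-order reduction sequence:
  J Nat 4 (\(d : Nat). \(p : Eq Nat (succ (succ (succ (elimNat (\(w : Nat). Nat) 1 (\(v : Nat). \(φ : Nat). φ) 1)))) d). Nat) (succ (succ (succ (succ ((\(q : Nat). q) 0))))) 4 (refl Nat 4)
  ~> succ (succ (succ (succ ((\(d : Nat). d) 0))))
  ~> 4
the term's type:
  Nat
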